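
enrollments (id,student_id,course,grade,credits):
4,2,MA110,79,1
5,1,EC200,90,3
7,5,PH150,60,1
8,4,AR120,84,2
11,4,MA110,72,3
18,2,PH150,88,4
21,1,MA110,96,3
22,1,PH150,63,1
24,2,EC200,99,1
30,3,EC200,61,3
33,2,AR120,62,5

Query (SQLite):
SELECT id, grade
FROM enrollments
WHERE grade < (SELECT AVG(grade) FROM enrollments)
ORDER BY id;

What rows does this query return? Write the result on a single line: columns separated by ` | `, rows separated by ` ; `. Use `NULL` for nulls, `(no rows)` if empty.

Scalar subquery: AVG(grade) over all enrollments rows = 77.636364 (≈; comparison uses full precision).
Keep rows where grade < that value.

7 | 60 ; 11 | 72 ; 22 | 63 ; 30 | 61 ; 33 | 62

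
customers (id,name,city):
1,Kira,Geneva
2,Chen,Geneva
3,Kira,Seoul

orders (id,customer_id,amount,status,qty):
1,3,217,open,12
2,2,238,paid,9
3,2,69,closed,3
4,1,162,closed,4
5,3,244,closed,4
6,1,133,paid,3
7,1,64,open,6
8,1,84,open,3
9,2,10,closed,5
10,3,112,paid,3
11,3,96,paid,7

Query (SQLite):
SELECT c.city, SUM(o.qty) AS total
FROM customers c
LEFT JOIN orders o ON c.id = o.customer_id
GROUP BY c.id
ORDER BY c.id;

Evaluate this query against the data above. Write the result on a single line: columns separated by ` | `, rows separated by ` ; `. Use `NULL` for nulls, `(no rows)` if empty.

Geneva | 16 ; Geneva | 17 ; Seoul | 26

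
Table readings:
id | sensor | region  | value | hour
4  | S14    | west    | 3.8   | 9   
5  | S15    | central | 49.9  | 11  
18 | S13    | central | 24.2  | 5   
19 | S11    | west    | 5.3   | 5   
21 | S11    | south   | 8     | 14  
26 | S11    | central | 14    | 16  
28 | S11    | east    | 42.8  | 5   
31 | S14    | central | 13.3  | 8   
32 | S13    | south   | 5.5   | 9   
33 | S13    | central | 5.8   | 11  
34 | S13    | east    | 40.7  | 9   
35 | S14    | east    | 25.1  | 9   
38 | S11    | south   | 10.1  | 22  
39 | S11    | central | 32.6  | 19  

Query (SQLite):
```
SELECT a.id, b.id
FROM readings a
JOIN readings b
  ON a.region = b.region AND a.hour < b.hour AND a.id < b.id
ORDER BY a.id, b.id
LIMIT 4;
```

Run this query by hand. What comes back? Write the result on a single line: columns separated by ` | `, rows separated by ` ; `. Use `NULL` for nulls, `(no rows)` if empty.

5 | 26 ; 5 | 39 ; 18 | 26 ; 18 | 31

Pairs (a,b) with same region, a.hour < b.hour, a.id < b.id.
region groups: central:{5,18,26,31,33,39} east:{28,34,35} south:{21,32,38} west:{4,19}
Ordered by (a.id, b.id); first 4.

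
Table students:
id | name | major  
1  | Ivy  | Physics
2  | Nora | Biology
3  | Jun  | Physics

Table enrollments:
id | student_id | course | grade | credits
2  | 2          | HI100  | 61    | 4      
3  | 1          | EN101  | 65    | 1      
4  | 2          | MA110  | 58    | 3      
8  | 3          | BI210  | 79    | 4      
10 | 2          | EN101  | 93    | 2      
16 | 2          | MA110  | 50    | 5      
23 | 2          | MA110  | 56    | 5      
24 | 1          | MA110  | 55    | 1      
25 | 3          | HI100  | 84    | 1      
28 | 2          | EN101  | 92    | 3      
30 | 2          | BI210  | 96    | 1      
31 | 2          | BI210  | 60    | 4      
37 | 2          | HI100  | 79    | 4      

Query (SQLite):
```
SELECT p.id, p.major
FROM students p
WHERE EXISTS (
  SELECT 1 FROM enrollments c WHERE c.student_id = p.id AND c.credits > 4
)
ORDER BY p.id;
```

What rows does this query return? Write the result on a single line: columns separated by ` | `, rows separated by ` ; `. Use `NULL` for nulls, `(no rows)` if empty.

2 | Biology

For each students row, check whether any enrollments with matching student_id has credits > 4.
Keep rows where that is true.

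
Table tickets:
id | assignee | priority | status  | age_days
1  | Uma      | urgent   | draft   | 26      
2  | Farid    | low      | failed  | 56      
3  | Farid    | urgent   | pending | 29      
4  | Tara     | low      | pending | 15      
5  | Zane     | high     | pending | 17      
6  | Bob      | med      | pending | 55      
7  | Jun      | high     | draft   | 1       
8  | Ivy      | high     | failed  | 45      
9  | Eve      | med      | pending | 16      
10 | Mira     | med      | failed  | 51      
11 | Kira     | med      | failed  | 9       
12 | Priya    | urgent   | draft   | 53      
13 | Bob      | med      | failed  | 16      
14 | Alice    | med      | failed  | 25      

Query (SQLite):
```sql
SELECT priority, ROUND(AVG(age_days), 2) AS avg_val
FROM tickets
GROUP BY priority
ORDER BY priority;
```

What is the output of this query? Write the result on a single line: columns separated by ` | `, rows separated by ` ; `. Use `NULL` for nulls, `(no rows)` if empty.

high | 21 ; low | 35.5 ; med | 28.67 ; urgent | 36

Partition tickets by priority; compute ROUND(AVG(age_days), 2) within each group.
  high: ids {5, 7, 8} → ROUND(AVG(age_days), 2)=21
  low: ids {2, 4} → ROUND(AVG(age_days), 2)=35.5
  med: ids {6, 9, 10, 11, 13, 14} → ROUND(AVG(age_days), 2)=28.67
  urgent: ids {1, 3, 12} → ROUND(AVG(age_days), 2)=36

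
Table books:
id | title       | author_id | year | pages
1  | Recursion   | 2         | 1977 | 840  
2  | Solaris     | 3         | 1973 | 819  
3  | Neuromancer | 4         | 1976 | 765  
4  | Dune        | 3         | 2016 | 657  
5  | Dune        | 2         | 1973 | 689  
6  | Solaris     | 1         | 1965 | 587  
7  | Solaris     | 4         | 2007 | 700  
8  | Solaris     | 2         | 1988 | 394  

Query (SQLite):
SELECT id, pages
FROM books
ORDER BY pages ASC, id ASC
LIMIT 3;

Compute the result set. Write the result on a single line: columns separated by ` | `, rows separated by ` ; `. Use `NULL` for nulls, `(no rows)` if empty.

Sort by pages asc, tiebreak id asc: (394, id=8), (587, id=6), (657, id=4), (689, id=5), (700, id=7), (765, id=3) …. Take first 3.

8 | 394 ; 6 | 587 ; 4 | 657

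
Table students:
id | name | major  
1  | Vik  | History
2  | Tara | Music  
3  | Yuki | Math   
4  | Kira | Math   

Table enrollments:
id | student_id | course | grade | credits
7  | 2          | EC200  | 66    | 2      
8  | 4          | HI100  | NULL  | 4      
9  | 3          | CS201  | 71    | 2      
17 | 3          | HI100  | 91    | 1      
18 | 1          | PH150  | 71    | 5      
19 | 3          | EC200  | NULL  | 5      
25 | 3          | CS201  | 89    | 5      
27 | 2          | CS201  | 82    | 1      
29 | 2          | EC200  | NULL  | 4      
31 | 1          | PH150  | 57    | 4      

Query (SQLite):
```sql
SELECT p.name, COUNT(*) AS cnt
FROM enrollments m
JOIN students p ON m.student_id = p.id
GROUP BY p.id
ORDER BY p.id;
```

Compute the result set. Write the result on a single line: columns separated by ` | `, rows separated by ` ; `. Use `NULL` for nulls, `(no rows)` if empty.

Vik | 2 ; Tara | 3 ; Yuki | 4 ; Kira | 1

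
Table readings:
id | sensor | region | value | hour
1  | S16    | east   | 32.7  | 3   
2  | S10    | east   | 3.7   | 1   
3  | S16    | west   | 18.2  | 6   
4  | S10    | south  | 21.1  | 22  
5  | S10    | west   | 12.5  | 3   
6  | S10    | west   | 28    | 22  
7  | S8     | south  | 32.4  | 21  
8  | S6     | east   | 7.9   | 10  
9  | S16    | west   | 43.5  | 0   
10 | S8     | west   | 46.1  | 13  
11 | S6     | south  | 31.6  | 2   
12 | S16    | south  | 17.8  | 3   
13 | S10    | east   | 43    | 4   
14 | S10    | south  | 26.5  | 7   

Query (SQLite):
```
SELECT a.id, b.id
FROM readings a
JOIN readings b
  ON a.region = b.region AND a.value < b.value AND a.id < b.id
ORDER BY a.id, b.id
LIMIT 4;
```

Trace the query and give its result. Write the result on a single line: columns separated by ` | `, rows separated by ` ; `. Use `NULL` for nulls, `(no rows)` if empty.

Pairs (a,b) with same region, a.value < b.value, a.id < b.id.
region groups: east:{1,2,8,13} south:{4,7,11,12,14} west:{3,5,6,9,10}
Ordered by (a.id, b.id); first 4.

1 | 13 ; 2 | 8 ; 2 | 13 ; 3 | 6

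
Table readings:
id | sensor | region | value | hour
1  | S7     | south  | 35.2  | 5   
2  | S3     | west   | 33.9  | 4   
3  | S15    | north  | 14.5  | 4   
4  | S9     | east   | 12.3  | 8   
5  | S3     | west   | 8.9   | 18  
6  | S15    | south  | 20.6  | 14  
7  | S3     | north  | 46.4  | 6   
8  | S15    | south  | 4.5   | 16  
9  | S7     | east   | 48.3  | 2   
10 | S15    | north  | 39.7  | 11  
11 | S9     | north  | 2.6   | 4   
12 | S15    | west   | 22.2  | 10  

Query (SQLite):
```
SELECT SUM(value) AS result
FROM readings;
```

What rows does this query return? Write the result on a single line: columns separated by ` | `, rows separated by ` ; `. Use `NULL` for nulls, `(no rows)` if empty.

All value values: [35.2, 33.9, 14.5, 12.3, 8.9, 20.6, 46.4, 4.5, 48.3, 39.7, 2.6, 22.2].
SUM of non-NULL values = 289.1.

289.1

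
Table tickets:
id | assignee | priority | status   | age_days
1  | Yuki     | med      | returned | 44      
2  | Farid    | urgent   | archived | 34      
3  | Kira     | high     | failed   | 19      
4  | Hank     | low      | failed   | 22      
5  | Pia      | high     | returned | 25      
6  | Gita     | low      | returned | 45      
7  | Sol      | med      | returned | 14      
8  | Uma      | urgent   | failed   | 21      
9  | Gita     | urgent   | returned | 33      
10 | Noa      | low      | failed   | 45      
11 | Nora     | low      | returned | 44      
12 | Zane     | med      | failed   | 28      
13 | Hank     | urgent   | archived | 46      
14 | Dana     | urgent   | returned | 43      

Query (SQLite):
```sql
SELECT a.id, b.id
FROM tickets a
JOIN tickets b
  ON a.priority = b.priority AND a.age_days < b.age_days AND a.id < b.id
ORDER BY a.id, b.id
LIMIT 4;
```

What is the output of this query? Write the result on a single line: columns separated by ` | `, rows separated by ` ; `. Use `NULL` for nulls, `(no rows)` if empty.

Pairs (a,b) with same priority, a.age_days < b.age_days, a.id < b.id.
priority groups: high:{3,5} low:{4,6,10,11} med:{1,7,12} urgent:{2,8,9,13,14}
Ordered by (a.id, b.id); first 4.

2 | 13 ; 2 | 14 ; 3 | 5 ; 4 | 6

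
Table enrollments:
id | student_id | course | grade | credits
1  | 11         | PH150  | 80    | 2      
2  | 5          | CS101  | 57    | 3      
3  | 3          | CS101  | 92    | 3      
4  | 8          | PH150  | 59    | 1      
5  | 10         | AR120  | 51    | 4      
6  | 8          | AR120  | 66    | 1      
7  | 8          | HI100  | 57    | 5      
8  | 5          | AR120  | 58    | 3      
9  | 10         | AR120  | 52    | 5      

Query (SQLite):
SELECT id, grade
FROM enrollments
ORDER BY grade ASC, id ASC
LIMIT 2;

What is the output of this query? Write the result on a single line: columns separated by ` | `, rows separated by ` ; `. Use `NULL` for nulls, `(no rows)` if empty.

5 | 51 ; 9 | 52

Sort by grade asc, tiebreak id asc: (51, id=5), (52, id=9), (57, id=2), (57, id=7), (58, id=8) …. Take first 2.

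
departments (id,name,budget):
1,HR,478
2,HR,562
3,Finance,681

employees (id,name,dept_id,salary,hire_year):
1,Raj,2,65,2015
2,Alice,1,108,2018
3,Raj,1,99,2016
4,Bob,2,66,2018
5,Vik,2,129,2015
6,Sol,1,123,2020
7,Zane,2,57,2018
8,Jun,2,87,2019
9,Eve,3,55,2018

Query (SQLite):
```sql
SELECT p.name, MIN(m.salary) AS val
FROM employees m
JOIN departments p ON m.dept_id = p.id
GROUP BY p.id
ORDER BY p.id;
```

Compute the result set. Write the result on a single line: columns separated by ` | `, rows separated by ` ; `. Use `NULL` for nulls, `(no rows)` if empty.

Join each employees row to its departments via dept_id.
Group joined rows by departments.id; compute MIN(m.salary) per group.
  1: ids {2, 3, 6} → MIN(m.salary)=99
  2: ids {1, 4, 5, 7, 8} → MIN(m.salary)=57
  3: ids {9} → MIN(m.salary)=55

HR | 99 ; HR | 57 ; Finance | 55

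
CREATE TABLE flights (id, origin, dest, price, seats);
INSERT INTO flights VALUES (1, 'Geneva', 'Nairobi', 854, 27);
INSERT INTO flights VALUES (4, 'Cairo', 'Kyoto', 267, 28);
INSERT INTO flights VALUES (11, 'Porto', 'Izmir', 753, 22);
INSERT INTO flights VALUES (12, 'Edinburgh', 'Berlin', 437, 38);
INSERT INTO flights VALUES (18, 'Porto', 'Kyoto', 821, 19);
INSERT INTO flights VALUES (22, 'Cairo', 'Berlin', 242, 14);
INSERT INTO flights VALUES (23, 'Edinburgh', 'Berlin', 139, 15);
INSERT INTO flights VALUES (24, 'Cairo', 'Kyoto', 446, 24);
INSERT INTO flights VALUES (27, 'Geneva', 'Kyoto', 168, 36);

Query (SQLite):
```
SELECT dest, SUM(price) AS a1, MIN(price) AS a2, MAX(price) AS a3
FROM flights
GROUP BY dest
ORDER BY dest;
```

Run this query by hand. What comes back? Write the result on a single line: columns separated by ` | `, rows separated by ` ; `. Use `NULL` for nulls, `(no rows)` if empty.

Group flights by dest.
Per group compute: SUM(price), MIN(price), MAX(price).
  Berlin: ids {12, 22, 23} → SUM(price)=818, MIN(price)=139, MAX(price)=437
  Izmir: ids {11} → SUM(price)=753, MIN(price)=753, MAX(price)=753
  Kyoto: ids {4, 18, 24, 27} → SUM(price)=1702, MIN(price)=168, MAX(price)=821
  Nairobi: ids {1} → SUM(price)=854, MIN(price)=854, MAX(price)=854

Berlin | 818 | 139 | 437 ; Izmir | 753 | 753 | 753 ; Kyoto | 1702 | 168 | 821 ; Nairobi | 854 | 854 | 854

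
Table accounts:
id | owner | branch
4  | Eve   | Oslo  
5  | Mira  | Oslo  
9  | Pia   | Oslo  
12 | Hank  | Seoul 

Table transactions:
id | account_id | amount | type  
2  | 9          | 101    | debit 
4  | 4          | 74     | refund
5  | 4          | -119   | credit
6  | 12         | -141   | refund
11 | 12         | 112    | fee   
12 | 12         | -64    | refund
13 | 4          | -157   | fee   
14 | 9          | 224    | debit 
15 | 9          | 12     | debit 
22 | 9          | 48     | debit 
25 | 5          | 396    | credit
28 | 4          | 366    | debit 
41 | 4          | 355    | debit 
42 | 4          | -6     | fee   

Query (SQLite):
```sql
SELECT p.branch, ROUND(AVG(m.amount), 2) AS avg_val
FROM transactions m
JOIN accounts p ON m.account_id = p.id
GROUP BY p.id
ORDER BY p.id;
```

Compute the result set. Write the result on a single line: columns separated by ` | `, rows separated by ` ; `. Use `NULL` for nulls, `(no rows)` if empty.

Oslo | 85.5 ; Oslo | 396 ; Oslo | 96.25 ; Seoul | -31

Join each transactions row to its accounts via account_id.
Group joined rows by accounts.id; compute ROUND(AVG(m.amount), 2) per group.
  4: ids {4, 5, 13, 28, 41, 42} → ROUND(AVG(m.amount), 2)=85.5
  5: ids {25} → ROUND(AVG(m.amount), 2)=396
  9: ids {2, 14, 15, 22} → ROUND(AVG(m.amount), 2)=96.25
  12: ids {6, 11, 12} → ROUND(AVG(m.amount), 2)=-31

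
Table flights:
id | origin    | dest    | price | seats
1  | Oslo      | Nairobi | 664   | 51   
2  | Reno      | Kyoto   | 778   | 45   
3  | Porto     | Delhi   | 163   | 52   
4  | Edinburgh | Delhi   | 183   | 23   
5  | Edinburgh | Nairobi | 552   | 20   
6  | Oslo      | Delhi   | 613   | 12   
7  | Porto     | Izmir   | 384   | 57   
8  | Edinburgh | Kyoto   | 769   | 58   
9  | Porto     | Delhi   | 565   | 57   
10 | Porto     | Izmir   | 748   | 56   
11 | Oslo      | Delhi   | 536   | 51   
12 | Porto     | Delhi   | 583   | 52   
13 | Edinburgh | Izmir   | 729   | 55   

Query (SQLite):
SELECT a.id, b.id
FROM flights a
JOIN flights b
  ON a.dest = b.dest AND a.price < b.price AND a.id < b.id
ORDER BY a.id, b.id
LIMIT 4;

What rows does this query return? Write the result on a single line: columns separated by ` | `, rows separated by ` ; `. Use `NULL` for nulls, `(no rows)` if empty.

3 | 4 ; 3 | 6 ; 3 | 9 ; 3 | 11

Pairs (a,b) with same dest, a.price < b.price, a.id < b.id.
dest groups: Delhi:{3,4,6,9,11,12} Izmir:{7,10,13} Kyoto:{2,8} Nairobi:{1,5}
Ordered by (a.id, b.id); first 4.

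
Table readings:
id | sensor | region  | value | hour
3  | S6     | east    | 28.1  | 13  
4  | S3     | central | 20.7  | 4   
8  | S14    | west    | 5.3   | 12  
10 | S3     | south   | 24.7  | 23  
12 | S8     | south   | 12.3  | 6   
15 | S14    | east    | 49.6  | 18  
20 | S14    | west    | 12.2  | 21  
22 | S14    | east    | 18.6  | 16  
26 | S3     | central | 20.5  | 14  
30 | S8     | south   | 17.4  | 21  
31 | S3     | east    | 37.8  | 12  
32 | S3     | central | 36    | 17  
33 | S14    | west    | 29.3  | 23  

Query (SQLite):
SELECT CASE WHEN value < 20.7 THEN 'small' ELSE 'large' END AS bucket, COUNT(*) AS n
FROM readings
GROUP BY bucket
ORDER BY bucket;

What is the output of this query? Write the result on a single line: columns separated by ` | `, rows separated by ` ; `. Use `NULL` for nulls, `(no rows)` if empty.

large | 7 ; small | 6

Bucket rows by value < 20.7 → 'small' else 'large'; count each bucket.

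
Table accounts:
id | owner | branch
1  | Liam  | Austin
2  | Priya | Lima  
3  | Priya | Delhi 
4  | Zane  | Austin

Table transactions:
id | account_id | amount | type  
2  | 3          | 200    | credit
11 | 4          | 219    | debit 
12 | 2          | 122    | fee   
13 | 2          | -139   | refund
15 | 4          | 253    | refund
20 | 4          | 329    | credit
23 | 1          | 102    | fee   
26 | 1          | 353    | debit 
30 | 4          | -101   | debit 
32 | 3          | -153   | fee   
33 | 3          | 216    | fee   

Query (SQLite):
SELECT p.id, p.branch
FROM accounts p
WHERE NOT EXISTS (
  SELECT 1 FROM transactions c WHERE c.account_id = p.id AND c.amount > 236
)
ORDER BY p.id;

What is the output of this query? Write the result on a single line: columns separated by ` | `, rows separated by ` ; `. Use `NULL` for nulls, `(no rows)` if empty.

For each accounts row, check whether any transactions with matching account_id has amount > 236.
Keep rows where that is false.

2 | Lima ; 3 | Delhi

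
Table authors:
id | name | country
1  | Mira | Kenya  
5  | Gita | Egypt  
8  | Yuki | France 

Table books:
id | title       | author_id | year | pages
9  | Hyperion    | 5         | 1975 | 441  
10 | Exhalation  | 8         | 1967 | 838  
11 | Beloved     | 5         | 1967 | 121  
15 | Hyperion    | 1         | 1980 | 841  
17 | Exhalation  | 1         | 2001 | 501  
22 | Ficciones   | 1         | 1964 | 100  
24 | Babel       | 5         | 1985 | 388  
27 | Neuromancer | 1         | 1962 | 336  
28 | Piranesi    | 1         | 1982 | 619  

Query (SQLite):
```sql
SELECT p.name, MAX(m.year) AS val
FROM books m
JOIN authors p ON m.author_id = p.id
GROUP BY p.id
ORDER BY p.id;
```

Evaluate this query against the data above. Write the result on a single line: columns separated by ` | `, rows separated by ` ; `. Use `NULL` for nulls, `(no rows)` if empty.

Mira | 2001 ; Gita | 1985 ; Yuki | 1967

Join each books row to its authors via author_id.
Group joined rows by authors.id; compute MAX(m.year) per group.
  1: ids {15, 17, 22, 27, 28} → MAX(m.year)=2001
  5: ids {9, 11, 24} → MAX(m.year)=1985
  8: ids {10} → MAX(m.year)=1967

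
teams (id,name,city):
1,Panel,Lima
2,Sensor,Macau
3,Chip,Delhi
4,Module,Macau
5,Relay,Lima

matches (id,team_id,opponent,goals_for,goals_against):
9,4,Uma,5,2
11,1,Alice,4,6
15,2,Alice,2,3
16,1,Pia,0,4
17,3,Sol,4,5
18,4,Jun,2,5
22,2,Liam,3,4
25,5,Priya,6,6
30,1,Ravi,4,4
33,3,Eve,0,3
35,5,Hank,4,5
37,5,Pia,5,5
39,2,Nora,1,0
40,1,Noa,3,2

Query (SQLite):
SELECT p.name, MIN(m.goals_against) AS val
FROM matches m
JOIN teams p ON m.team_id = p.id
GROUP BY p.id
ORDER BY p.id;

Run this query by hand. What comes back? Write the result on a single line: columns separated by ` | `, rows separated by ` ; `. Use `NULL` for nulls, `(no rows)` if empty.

Panel | 2 ; Sensor | 0 ; Chip | 3 ; Module | 2 ; Relay | 5

Join each matches row to its teams via team_id.
Group joined rows by teams.id; compute MIN(m.goals_against) per group.
  1: ids {11, 16, 30, 40} → MIN(m.goals_against)=2
  2: ids {15, 22, 39} → MIN(m.goals_against)=0
  3: ids {17, 33} → MIN(m.goals_against)=3
  4: ids {9, 18} → MIN(m.goals_against)=2
  5: ids {25, 35, 37} → MIN(m.goals_against)=5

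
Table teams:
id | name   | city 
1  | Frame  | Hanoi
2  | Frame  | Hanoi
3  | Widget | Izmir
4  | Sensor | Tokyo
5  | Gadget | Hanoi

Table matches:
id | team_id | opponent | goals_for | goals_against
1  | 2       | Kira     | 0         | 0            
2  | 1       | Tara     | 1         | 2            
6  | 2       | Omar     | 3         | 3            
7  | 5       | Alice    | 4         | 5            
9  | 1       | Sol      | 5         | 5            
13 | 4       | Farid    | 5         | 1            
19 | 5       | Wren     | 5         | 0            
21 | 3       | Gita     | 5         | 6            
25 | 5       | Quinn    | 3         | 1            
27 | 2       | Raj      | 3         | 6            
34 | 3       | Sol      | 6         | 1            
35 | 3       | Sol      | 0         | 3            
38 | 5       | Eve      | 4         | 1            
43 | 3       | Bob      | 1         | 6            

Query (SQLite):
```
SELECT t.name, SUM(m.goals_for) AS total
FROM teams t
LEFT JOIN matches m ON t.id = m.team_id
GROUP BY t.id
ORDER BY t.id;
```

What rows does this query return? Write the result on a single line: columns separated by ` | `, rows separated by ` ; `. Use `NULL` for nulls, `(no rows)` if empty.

Frame | 6 ; Frame | 6 ; Widget | 12 ; Sensor | 5 ; Gadget | 16

LEFT JOIN keeps every teams row; unmatched ones get NULL for matches columns.
Group by teams.id and compute SUM(m.goals_for). SUM over an all-NULL group is NULL.
  1: ids {2, 9} → SUM(m.goals_for)=6
  2: ids {1, 6, 27} → SUM(m.goals_for)=6
  3: ids {21, 34, 35, 43} → SUM(m.goals_for)=12
  4: ids {13} → SUM(m.goals_for)=5
  5: ids {7, 19, 25, 38} → SUM(m.goals_for)=16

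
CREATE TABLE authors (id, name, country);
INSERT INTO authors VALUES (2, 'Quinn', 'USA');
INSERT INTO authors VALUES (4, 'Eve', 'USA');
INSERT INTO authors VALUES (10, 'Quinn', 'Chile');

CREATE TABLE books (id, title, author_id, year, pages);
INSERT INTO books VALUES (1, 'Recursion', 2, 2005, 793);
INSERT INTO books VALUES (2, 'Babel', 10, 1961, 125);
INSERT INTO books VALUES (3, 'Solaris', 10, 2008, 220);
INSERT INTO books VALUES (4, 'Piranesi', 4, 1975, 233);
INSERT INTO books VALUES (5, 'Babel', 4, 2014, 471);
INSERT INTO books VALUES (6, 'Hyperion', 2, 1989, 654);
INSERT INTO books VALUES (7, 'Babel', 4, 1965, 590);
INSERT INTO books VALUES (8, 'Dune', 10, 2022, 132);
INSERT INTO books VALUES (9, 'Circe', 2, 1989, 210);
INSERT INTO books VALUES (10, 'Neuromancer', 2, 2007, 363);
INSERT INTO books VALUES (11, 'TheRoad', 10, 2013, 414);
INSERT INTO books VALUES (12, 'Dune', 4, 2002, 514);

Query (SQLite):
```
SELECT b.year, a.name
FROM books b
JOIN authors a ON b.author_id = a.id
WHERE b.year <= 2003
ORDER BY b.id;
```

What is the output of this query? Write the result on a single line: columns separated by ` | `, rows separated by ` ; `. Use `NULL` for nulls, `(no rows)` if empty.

Each books row matches the authors row where author_id = authors.id.
Then keep rows with b.year <= 2003.

1961 | Quinn ; 1975 | Eve ; 1989 | Quinn ; 1965 | Eve ; 1989 | Quinn ; 2002 | Eve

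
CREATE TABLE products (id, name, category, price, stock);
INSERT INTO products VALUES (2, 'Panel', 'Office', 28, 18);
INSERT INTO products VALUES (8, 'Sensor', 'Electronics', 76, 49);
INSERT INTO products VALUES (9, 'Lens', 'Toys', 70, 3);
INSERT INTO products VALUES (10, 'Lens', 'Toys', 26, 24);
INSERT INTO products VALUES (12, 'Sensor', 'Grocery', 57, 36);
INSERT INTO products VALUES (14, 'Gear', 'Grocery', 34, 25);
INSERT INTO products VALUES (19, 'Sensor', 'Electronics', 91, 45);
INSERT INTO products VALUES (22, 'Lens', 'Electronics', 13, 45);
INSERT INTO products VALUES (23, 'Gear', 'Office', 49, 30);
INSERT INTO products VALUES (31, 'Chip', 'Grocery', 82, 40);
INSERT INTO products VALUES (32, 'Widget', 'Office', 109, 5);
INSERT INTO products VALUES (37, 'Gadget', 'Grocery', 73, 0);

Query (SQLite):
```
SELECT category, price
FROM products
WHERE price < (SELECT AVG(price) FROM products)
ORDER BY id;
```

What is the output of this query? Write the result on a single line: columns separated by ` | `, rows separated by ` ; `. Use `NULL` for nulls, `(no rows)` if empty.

Office | 28 ; Toys | 26 ; Grocery | 57 ; Grocery | 34 ; Electronics | 13 ; Office | 49

Scalar subquery: AVG(price) over all products rows = 59.0.
Keep rows where price < that value.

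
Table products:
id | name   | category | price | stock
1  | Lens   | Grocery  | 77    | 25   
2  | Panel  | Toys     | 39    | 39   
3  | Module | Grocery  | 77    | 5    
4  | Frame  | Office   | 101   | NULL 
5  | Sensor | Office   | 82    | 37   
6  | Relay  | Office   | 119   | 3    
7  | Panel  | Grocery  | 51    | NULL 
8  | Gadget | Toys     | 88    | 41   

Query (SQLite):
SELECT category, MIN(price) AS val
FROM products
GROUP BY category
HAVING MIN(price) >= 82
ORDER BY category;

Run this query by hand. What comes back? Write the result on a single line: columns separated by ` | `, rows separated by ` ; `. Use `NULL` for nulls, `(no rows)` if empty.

Office | 82

Partition products by category; compute MIN(price) within each group.
HAVING: keep groups where MIN(price) >= 82.
  Grocery: ids {1, 3, 7} → MIN(price)=51
  Office: ids {4, 5, 6} → MIN(price)=82
  Toys: ids {2, 8} → MIN(price)=39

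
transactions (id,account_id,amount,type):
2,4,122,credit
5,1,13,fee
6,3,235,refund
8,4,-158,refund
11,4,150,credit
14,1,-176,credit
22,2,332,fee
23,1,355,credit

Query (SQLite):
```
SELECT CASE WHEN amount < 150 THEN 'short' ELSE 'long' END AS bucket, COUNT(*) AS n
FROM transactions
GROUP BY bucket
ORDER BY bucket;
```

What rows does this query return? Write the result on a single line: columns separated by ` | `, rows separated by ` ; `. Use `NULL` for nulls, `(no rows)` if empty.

long | 4 ; short | 4

Bucket rows by amount < 150 → 'short' else 'long'; count each bucket.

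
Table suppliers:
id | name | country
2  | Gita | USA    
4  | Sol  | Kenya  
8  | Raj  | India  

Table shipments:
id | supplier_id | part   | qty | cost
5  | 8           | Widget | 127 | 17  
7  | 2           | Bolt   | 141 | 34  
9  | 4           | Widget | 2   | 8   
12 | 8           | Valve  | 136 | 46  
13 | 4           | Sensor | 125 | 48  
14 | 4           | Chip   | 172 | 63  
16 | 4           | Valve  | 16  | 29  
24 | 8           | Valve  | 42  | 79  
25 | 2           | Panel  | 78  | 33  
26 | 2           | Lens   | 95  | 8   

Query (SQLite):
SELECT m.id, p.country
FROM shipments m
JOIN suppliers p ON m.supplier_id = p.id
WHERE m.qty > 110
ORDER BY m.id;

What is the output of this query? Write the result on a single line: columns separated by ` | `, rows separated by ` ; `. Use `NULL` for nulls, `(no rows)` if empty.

5 | India ; 7 | USA ; 12 | India ; 13 | Kenya ; 14 | Kenya

Each shipments row matches the suppliers row where supplier_id = suppliers.id.
Then keep rows with m.qty > 110.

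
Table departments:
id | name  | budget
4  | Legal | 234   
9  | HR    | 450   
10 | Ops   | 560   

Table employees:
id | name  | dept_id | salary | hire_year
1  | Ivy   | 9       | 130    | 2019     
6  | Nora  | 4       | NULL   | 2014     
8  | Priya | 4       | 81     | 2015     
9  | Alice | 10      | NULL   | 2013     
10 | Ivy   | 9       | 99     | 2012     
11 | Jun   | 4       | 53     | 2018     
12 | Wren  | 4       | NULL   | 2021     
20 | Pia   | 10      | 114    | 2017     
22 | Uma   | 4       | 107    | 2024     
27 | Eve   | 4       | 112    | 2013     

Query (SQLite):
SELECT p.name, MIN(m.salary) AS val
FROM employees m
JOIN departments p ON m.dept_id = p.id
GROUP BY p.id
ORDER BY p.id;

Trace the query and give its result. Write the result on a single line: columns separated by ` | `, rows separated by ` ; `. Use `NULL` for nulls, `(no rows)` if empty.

Join each employees row to its departments via dept_id.
Group joined rows by departments.id; compute MIN(m.salary) per group.
  4: ids {6, 8, 11, 12, 22, 27} → MIN(m.salary)=53
  9: ids {1, 10} → MIN(m.salary)=99
  10: ids {9, 20} → MIN(m.salary)=114

Legal | 53 ; HR | 99 ; Ops | 114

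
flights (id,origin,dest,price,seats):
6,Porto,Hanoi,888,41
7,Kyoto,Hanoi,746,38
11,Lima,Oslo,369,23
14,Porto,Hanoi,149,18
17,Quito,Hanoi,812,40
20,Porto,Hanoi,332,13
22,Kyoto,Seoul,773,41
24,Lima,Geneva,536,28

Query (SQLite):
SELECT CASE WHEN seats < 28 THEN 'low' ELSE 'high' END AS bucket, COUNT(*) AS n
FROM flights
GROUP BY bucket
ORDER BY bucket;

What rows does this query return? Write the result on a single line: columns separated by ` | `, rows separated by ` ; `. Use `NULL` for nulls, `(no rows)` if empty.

Bucket rows by seats < 28 → 'low' else 'high'; count each bucket.

high | 5 ; low | 3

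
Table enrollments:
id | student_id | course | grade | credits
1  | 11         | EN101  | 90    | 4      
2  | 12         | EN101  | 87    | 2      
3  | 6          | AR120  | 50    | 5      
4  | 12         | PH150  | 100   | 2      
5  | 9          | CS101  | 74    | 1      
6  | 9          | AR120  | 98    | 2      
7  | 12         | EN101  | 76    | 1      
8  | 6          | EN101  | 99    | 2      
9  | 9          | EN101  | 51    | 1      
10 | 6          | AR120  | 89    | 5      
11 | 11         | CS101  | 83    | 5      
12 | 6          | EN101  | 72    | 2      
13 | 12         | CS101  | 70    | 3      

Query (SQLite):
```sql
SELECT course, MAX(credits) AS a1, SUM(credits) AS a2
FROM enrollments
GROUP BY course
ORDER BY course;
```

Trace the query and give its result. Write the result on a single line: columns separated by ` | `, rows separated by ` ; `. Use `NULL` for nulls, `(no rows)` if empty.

AR120 | 5 | 12 ; CS101 | 5 | 9 ; EN101 | 4 | 12 ; PH150 | 2 | 2

Group enrollments by course.
Per group compute: MAX(credits), SUM(credits).
  AR120: ids {3, 6, 10} → MAX(credits)=5, SUM(credits)=12
  CS101: ids {5, 11, 13} → MAX(credits)=5, SUM(credits)=9
  EN101: ids {1, 2, 7, 8, 9, 12} → MAX(credits)=4, SUM(credits)=12
  PH150: ids {4} → MAX(credits)=2, SUM(credits)=2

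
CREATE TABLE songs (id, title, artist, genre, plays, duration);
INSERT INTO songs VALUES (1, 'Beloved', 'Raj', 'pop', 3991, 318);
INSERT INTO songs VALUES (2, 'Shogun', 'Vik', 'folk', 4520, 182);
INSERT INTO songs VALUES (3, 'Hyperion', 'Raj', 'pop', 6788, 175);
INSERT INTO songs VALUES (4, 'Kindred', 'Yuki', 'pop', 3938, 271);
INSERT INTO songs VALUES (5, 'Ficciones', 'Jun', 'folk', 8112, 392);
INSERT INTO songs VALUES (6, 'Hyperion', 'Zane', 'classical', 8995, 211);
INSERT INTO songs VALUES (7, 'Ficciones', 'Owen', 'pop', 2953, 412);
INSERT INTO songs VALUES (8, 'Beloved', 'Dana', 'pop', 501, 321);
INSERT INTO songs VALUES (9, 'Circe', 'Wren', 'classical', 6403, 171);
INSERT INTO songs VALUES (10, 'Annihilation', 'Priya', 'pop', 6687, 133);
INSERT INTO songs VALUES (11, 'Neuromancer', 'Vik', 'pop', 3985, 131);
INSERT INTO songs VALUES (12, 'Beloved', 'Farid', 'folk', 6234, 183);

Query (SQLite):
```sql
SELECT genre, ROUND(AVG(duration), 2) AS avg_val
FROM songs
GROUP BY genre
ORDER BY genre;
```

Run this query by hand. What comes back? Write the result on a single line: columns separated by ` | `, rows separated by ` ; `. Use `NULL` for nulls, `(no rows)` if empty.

Partition songs by genre; compute ROUND(AVG(duration), 2) within each group.
  classical: ids {6, 9} → ROUND(AVG(duration), 2)=191
  folk: ids {2, 5, 12} → ROUND(AVG(duration), 2)=252.33
  pop: ids {1, 3, 4, 7, 8, 10, 11} → ROUND(AVG(duration), 2)=251.57

classical | 191 ; folk | 252.33 ; pop | 251.57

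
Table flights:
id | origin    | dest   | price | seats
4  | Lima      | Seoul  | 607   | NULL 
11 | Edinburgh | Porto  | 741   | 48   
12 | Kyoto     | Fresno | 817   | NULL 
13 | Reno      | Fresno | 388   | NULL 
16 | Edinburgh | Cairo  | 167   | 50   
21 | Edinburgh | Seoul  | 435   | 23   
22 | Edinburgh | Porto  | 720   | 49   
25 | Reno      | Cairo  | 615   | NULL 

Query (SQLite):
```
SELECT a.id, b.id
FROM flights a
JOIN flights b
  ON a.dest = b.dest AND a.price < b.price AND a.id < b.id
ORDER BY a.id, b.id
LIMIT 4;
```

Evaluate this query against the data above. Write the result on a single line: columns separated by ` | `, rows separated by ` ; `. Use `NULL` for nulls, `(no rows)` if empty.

16 | 25

Pairs (a,b) with same dest, a.price < b.price, a.id < b.id.
dest groups: Cairo:{16,25} Fresno:{12,13} Porto:{11,22} Seoul:{4,21}
Ordered by (a.id, b.id); first 4.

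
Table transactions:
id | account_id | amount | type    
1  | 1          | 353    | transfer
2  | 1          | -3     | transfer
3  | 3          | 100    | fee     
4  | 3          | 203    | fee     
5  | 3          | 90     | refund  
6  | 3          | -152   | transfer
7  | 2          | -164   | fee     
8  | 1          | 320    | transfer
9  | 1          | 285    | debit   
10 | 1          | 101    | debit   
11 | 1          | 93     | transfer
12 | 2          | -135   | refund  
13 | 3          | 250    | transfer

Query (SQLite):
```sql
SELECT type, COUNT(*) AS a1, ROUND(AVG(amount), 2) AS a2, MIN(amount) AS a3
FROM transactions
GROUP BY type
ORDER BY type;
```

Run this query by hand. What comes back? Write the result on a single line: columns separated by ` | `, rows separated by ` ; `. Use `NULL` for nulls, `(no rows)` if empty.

debit | 2 | 193 | 101 ; fee | 3 | 46.33 | -164 ; refund | 2 | -22.5 | -135 ; transfer | 6 | 143.5 | -152

Group transactions by type.
Per group compute: COUNT(*), ROUND(AVG(amount), 2), MIN(amount).
  debit: ids {9, 10} → COUNT(*)=2, ROUND(AVG(amount), 2)=193, MIN(amount)=101
  fee: ids {3, 4, 7} → COUNT(*)=3, ROUND(AVG(amount), 2)=46.33, MIN(amount)=-164
  refund: ids {5, 12} → COUNT(*)=2, ROUND(AVG(amount), 2)=-22.5, MIN(amount)=-135
  transfer: ids {1, 2, 6, 8, 11, 13} → COUNT(*)=6, ROUND(AVG(amount), 2)=143.5, MIN(amount)=-152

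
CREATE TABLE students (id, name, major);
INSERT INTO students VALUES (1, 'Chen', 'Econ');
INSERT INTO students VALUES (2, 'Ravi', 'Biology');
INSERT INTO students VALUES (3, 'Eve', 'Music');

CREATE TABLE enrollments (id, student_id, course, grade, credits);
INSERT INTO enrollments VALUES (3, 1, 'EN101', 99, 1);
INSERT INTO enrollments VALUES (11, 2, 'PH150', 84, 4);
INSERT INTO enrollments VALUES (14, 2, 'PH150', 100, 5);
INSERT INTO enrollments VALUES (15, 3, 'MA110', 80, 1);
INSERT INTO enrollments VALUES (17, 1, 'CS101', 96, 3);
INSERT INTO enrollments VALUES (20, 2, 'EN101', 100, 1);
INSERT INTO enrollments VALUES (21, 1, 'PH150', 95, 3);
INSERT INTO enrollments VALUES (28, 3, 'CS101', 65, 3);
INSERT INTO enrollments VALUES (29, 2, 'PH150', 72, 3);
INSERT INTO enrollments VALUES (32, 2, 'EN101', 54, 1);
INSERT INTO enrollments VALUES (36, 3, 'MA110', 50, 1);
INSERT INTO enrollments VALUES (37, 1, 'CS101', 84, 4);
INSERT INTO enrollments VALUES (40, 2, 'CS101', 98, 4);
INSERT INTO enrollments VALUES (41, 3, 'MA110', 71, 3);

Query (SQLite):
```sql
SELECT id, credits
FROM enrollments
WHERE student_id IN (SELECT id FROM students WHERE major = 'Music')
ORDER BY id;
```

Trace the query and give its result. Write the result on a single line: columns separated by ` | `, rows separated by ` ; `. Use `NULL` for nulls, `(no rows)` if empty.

15 | 1 ; 28 | 3 ; 36 | 1 ; 41 | 3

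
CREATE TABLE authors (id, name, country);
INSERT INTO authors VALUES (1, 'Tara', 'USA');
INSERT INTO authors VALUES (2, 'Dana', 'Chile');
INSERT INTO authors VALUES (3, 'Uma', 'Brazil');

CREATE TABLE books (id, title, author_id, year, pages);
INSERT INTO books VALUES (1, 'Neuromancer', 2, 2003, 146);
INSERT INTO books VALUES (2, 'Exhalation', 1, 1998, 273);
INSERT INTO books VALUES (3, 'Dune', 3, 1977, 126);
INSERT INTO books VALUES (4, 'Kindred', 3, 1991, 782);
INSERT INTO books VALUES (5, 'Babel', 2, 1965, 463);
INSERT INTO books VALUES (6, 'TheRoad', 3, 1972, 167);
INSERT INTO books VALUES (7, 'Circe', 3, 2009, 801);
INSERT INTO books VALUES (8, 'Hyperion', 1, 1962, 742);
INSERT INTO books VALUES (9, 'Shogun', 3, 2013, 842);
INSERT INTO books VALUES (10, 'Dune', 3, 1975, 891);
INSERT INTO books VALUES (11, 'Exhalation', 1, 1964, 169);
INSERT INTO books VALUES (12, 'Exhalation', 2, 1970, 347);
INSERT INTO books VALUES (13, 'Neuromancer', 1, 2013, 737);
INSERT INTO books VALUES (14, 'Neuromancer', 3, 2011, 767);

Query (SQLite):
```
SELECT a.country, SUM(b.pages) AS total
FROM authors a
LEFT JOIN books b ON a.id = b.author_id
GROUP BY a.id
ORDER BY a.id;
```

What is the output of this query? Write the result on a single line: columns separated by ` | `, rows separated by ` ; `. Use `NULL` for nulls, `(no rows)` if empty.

USA | 1921 ; Chile | 956 ; Brazil | 4376

LEFT JOIN keeps every authors row; unmatched ones get NULL for books columns.
Group by authors.id and compute SUM(b.pages). SUM over an all-NULL group is NULL.
  1: ids {2, 8, 11, 13} → SUM(b.pages)=1921
  2: ids {1, 5, 12} → SUM(b.pages)=956
  3: ids {3, 4, 6, 7, 9, 10, 14} → SUM(b.pages)=4376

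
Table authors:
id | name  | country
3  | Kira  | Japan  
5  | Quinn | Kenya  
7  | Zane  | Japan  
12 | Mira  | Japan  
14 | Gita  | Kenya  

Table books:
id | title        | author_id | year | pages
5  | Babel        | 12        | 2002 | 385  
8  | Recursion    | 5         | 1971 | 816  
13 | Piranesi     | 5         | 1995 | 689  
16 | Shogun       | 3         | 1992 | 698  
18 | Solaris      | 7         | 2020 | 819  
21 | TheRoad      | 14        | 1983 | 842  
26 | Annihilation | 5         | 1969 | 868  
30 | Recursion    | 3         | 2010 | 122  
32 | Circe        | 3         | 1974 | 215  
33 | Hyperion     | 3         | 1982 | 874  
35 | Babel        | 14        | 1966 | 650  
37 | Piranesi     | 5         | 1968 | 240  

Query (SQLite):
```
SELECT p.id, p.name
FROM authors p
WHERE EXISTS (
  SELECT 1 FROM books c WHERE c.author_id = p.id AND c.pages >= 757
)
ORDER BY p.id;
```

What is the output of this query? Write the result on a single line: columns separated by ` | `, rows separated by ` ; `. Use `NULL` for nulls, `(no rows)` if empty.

3 | Kira ; 5 | Quinn ; 7 | Zane ; 14 | Gita

For each authors row, check whether any books with matching author_id has pages >= 757.
Keep rows where that is true.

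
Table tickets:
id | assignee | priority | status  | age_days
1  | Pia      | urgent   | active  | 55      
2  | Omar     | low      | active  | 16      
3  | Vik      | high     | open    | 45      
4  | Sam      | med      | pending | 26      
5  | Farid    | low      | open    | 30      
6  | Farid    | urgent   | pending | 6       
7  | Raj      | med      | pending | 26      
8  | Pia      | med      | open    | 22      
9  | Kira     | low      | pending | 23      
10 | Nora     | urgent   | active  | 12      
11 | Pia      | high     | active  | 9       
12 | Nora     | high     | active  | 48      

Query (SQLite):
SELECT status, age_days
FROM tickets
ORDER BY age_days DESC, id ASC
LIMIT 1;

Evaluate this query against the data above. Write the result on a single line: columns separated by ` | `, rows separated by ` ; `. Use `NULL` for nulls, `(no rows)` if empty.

Sort by age_days desc, tiebreak id asc: (55, id=1), (48, id=12), (45, id=3), (30, id=5) …. Take first 1.

active | 55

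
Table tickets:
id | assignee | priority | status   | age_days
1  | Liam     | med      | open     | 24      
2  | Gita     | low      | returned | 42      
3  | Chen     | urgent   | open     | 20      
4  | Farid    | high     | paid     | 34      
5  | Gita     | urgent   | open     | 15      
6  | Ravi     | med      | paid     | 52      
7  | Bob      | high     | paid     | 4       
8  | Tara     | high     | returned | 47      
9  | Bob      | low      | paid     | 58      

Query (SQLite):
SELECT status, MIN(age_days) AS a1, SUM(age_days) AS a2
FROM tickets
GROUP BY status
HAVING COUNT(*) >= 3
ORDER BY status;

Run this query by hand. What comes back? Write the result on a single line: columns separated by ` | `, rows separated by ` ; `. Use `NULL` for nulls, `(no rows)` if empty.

open | 15 | 59 ; paid | 4 | 148

Group tickets by status.
Per group compute: MIN(age_days), SUM(age_days).
HAVING: drop groups with fewer than 3 rows.
  open: ids {1, 3, 5} → MIN(age_days)=15, SUM(age_days)=59
  paid: ids {4, 6, 7, 9} → MIN(age_days)=4, SUM(age_days)=148
  returned: ids {2, 8} → MIN(age_days)=42, SUM(age_days)=89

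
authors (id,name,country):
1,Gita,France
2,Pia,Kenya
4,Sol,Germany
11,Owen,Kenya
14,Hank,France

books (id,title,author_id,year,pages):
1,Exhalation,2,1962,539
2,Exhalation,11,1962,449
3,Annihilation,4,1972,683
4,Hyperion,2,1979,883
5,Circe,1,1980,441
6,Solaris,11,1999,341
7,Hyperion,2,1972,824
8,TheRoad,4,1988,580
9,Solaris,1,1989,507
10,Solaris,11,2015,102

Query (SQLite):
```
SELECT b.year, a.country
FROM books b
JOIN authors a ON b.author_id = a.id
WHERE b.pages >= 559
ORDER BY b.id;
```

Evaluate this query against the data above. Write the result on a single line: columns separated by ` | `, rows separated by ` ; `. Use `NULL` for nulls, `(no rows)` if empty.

1972 | Germany ; 1979 | Kenya ; 1972 | Kenya ; 1988 | Germany

Each books row matches the authors row where author_id = authors.id.
Then keep rows with b.pages >= 559.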